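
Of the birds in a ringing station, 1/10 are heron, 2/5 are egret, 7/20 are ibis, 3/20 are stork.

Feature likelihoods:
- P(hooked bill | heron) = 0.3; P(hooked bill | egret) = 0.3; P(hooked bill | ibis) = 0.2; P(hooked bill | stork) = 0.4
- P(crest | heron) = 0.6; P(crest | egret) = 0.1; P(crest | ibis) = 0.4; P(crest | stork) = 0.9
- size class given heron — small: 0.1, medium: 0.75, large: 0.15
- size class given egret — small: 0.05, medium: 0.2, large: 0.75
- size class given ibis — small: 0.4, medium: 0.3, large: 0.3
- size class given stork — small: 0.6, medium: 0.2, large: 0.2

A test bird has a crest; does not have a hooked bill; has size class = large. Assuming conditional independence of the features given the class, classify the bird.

ibis

heron: 0.1 × (1−0.3) × 0.6 × 0.15 = 0.0063
egret: 0.4 × (1−0.3) × 0.1 × 0.75 = 0.021
ibis: 0.35 × (1−0.2) × 0.4 × 0.3 = 0.0336
stork: 0.15 × (1−0.4) × 0.9 × 0.2 = 0.0162
Highest score → ibis.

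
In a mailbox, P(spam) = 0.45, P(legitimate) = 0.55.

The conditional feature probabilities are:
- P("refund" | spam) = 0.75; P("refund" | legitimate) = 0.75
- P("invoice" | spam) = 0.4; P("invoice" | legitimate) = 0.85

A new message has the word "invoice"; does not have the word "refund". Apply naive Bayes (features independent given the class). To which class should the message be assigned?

legitimate

spam: 0.45 × (1−0.75) × 0.4 = 0.045
legitimate: 0.55 × (1−0.75) × 0.85 = 0.116875
Highest score → legitimate.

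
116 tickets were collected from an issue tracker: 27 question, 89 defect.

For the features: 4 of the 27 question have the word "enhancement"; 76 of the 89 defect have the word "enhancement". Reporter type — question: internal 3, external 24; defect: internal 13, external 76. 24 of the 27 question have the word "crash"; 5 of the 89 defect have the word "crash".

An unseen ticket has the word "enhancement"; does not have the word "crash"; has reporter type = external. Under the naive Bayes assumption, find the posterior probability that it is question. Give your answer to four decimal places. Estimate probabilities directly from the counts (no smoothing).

question: (27/116) × (4/27) × (24/27) × (3/27) ≈ 0.0034057
defect: (89/116) × (76/89) × (76/89) × (84/89) ≈ 0.528042
P(question | x) = 0.0034057 / 0.5314477 ≈ 0.0064

0.0064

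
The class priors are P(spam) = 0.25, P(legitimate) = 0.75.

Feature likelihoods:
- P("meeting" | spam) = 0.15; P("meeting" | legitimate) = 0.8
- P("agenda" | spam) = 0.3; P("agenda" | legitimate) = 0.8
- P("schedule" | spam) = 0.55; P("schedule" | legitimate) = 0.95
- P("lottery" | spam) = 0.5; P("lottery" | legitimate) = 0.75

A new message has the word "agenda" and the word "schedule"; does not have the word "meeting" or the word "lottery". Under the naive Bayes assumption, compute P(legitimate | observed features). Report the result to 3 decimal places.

0.619

spam: 0.25 × (1−0.15) × 0.3 × 0.55 × (1−0.5) = 0.01753125
legitimate: 0.75 × (1−0.8) × 0.8 × 0.95 × (1−0.75) = 0.0285
P(legitimate | x) = 0.0285 / 0.04603125 ≈ 0.619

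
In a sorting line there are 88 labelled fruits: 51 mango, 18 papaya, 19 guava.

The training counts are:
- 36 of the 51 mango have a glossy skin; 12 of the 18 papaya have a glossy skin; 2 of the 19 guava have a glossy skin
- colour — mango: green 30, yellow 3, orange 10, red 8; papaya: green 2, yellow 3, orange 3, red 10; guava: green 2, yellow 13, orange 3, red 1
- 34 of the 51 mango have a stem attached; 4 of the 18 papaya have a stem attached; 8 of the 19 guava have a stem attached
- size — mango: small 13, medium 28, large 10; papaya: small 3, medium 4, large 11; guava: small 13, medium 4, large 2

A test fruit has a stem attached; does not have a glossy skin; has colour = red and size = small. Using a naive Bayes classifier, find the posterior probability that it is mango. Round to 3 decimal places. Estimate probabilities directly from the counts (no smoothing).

mango: (51/88) × (15/51) × (8/51) × (34/51) × (13/51) ≈ 0.00454371
papaya: (18/88) × (6/18) × (10/18) × (4/18) × (3/18) ≈ 0.00140292
guava: (19/88) × (17/19) × (1/19) × (8/19) × (13/19) ≈ 0.00292913
P(mango | x) = 0.00454371 / 0.00887576 ≈ 0.512

0.512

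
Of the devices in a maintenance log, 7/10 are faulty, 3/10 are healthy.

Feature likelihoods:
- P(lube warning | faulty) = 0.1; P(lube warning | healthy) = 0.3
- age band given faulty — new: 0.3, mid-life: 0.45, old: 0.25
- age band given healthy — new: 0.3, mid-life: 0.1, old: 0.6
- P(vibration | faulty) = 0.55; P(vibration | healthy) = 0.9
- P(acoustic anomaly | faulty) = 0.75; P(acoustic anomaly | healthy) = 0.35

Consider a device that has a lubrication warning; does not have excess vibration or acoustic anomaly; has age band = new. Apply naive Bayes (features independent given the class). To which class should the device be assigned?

faulty: 0.7 × 0.1 × 0.3 × (1−0.55) × (1−0.75) = 0.0023625
healthy: 0.3 × 0.3 × 0.3 × (1−0.9) × (1−0.35) = 0.001755
Highest score → faulty.

faulty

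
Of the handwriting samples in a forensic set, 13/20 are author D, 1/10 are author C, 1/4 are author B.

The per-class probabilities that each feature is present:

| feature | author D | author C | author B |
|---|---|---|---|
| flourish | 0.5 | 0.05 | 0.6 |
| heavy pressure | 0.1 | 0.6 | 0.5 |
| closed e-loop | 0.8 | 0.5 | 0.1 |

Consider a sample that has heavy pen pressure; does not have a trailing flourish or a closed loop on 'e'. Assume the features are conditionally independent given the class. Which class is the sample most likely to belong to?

author D: 0.65 × (1−0.5) × 0.1 × (1−0.8) = 0.0065
author C: 0.1 × (1−0.05) × 0.6 × (1−0.5) = 0.0285
author B: 0.25 × (1−0.6) × 0.5 × (1−0.1) = 0.045
Highest score → author B.

author B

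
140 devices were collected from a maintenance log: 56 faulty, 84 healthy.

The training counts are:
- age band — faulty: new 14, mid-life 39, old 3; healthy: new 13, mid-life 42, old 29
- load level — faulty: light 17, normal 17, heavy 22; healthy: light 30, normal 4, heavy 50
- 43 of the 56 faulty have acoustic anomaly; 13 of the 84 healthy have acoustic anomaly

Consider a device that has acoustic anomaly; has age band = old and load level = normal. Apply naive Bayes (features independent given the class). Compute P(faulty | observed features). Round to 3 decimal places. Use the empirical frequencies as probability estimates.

0.766

faulty: (56/140) × (3/56) × (17/56) × (43/56) ≈ 0.00499499
healthy: (84/140) × (29/84) × (4/84) × (13/84) ≈ 0.00152656
P(faulty | x) = 0.00499499 / 0.00652155 ≈ 0.766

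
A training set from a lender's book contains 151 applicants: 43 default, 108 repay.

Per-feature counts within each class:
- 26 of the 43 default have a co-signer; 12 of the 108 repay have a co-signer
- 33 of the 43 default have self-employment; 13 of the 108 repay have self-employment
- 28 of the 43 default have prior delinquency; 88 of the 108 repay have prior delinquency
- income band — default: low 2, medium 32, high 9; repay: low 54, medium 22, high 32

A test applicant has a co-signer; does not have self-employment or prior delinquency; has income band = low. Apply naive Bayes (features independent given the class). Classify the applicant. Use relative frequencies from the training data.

default: (43/151) × (26/43) × (10/43) × (15/43) × (2/43) ≈ 0.000649699
repay: (108/151) × (12/108) × (95/108) × (20/108) × (54/108) ≈ 0.00647262
Highest score → repay.

repay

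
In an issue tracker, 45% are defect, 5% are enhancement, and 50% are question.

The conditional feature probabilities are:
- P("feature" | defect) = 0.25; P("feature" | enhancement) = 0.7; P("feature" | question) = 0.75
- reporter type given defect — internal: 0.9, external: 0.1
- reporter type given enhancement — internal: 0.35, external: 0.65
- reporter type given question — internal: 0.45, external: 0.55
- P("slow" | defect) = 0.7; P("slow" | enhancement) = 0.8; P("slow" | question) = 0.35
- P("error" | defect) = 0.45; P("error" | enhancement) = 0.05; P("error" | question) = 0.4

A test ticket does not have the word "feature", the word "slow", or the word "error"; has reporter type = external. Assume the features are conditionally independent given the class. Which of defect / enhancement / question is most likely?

defect: 0.45 × (1−0.25) × 0.1 × (1−0.7) × (1−0.45) = 0.00556875
enhancement: 0.05 × (1−0.7) × 0.65 × (1−0.8) × (1−0.05) = 0.0018525
question: 0.5 × (1−0.75) × 0.55 × (1−0.35) × (1−0.4) = 0.0268125
Highest score → question.

question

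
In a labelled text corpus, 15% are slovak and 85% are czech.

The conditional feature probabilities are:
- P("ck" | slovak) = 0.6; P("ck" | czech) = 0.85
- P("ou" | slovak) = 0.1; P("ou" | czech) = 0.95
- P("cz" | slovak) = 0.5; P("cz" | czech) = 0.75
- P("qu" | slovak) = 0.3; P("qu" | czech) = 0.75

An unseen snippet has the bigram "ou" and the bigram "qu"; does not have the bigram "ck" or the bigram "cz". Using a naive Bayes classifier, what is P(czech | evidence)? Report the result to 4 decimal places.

slovak: 0.15 × (1−0.6) × 0.1 × (1−0.5) × 0.3 = 0.0009
czech: 0.85 × (1−0.85) × 0.95 × (1−0.75) × 0.75 = 0.0227109375
P(czech | x) = 0.0227109375 / 0.0236109375 ≈ 0.9619

0.9619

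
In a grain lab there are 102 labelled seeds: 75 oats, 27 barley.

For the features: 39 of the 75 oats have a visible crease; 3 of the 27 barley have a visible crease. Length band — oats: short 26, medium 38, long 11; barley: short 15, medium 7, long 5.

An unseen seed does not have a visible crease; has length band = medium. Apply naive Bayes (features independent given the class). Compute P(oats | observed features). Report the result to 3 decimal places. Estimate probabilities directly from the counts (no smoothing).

0.746

oats: (75/102) × (36/75) × (38/75) ≈ 0.178824
barley: (27/102) × (24/27) × (7/27) ≈ 0.0610022
P(oats | x) = 0.178824 / 0.2398262 ≈ 0.746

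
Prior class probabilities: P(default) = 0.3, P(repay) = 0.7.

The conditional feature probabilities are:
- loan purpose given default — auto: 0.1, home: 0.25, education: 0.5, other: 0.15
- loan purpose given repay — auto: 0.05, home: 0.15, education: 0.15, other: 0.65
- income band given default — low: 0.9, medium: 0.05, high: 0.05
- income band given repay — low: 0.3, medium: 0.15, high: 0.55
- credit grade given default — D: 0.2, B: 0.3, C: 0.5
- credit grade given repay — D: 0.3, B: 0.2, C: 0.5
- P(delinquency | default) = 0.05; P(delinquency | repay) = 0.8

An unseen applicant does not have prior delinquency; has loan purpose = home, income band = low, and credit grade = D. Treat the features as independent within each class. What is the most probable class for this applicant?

default: 0.3 × 0.25 × 0.9 × 0.2 × (1−0.05) = 0.012825
repay: 0.7 × 0.15 × 0.3 × 0.3 × (1−0.8) = 0.00189
Highest score → default.

default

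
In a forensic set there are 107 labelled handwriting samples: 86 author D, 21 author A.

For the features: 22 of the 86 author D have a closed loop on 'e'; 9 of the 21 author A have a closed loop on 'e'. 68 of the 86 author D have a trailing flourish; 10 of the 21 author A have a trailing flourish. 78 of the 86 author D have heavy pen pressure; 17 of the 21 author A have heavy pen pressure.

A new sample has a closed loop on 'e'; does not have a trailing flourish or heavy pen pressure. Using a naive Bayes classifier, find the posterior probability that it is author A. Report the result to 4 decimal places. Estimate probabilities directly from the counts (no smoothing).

0.6770

author D: (86/107) × (22/86) × (18/86) × (8/86) ≈ 0.00400317
author A: (21/107) × (9/21) × (11/21) × (4/21) ≈ 0.00839214
P(author A | x) = 0.00839214 / 0.01239531 ≈ 0.6770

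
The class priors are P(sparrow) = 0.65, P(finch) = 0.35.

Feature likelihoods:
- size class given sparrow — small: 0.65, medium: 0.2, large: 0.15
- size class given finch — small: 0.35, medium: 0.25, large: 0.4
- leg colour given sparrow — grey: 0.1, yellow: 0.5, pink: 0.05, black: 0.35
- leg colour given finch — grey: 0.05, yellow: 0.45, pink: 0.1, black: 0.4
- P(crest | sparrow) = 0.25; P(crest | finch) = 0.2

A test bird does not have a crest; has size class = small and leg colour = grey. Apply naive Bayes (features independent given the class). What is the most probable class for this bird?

sparrow

sparrow: 0.65 × 0.65 × 0.1 × (1−0.25) = 0.0316875
finch: 0.35 × 0.35 × 0.05 × (1−0.2) = 0.0049
Highest score → sparrow.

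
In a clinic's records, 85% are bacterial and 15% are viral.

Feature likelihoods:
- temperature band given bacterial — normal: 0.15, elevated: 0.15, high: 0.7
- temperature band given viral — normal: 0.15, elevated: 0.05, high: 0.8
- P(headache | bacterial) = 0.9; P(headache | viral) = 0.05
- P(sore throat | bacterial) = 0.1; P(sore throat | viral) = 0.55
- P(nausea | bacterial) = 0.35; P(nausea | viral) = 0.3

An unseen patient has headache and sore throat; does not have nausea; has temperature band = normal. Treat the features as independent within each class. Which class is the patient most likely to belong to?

bacterial: 0.85 × 0.15 × 0.9 × 0.1 × (1−0.35) = 0.00745875
viral: 0.15 × 0.15 × 0.05 × 0.55 × (1−0.3) = 0.000433125
Highest score → bacterial.

bacterial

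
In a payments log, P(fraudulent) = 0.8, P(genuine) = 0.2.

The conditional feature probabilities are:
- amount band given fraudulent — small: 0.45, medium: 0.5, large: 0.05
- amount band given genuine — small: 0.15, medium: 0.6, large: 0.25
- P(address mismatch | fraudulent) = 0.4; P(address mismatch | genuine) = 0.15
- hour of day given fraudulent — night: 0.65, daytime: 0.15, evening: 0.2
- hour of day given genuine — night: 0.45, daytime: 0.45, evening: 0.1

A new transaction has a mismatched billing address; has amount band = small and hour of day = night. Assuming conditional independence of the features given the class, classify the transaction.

fraudulent: 0.8 × 0.45 × 0.4 × 0.65 = 0.0936
genuine: 0.2 × 0.15 × 0.15 × 0.45 = 0.002025
Highest score → fraudulent.

fraudulent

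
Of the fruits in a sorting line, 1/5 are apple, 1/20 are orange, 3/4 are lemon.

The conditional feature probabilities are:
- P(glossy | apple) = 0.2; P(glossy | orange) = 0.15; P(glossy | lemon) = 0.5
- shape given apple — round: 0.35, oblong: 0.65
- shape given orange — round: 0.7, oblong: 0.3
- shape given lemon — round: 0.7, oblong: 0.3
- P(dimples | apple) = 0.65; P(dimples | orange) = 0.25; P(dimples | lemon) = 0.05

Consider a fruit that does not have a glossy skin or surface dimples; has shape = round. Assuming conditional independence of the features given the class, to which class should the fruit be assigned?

lemon

apple: 0.2 × (1−0.2) × 0.35 × (1−0.65) = 0.0196
orange: 0.05 × (1−0.15) × 0.7 × (1−0.25) = 0.0223125
lemon: 0.75 × (1−0.5) × 0.7 × (1−0.05) = 0.249375
Highest score → lemon.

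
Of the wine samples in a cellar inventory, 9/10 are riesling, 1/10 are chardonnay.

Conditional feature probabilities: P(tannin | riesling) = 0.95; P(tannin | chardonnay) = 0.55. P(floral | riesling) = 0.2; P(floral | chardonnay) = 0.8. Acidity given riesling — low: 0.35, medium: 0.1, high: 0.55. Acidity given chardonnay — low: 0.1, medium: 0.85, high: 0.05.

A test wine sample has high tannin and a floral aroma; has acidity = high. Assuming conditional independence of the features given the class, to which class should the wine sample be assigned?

riesling

riesling: 0.9 × 0.95 × 0.2 × 0.55 = 0.09405
chardonnay: 0.1 × 0.55 × 0.8 × 0.05 = 0.0022
Highest score → riesling.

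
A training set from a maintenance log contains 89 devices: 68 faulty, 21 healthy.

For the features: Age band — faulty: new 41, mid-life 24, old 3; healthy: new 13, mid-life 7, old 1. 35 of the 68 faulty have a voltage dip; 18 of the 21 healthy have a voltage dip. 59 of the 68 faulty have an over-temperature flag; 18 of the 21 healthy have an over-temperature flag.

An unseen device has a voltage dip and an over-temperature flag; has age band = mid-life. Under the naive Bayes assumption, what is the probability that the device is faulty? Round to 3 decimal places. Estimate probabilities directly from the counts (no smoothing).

faulty: (68/89) × (24/68) × (35/68) × (59/68) ≈ 0.120427
healthy: (21/89) × (7/21) × (18/21) × (18/21) ≈ 0.0577849
P(faulty | x) = 0.120427 / 0.1782119 ≈ 0.676

0.676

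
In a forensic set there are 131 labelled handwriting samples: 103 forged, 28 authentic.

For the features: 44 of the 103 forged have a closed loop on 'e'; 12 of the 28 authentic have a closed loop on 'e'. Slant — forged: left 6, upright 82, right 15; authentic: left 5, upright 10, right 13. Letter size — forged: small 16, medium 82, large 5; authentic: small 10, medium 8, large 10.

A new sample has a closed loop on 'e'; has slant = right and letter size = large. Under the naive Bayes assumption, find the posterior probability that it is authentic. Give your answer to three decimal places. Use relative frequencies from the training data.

forged: (103/131) × (44/103) × (15/103) × (5/103) ≈ 0.00237448
authentic: (28/131) × (12/28) × (13/28) × (10/28) ≈ 0.0151893
P(authentic | x) = 0.0151893 / 0.01756378 ≈ 0.865

0.865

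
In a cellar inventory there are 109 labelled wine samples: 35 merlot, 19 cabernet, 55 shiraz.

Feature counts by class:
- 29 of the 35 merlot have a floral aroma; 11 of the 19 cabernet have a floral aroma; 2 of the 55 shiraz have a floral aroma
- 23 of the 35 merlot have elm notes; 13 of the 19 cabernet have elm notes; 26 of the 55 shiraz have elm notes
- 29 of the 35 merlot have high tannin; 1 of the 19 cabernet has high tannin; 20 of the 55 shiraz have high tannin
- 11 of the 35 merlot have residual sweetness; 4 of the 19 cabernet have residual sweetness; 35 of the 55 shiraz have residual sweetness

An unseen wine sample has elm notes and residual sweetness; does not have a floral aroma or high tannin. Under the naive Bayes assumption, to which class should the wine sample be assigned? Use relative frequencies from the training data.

merlot: (35/109) × (6/35) × (23/35) × (6/35) × (11/35) ≈ 0.00194891
cabernet: (19/109) × (8/19) × (13/19) × (18/19) × (4/19) ≈ 0.0100156
shiraz: (55/109) × (53/55) × (26/55) × (35/55) × (35/55) ≈ 0.0930831
Highest score → shiraz.

shiraz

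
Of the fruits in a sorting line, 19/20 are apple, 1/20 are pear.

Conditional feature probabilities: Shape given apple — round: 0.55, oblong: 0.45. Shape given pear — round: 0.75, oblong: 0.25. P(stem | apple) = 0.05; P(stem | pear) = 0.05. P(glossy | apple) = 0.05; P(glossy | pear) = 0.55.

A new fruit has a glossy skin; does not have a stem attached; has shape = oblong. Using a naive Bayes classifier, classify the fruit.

apple: 0.95 × 0.45 × (1−0.05) × 0.05 = 0.02030625
pear: 0.05 × 0.25 × (1−0.05) × 0.55 = 0.00653125
Highest score → apple.

apple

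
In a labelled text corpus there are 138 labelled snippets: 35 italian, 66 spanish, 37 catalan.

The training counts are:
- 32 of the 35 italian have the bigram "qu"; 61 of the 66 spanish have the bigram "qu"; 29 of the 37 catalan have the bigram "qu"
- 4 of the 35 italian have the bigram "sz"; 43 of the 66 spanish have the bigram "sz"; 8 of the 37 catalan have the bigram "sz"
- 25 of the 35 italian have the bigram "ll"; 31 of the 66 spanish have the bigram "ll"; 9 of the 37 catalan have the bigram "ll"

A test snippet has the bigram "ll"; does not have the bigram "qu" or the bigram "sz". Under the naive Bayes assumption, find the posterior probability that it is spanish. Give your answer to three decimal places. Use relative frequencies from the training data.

0.193

italian: (35/138) × (3/35) × (31/35) × (25/35) ≈ 0.0137533
spanish: (66/138) × (5/66) × (23/66) × (31/66) ≈ 0.00593052
catalan: (37/138) × (8/37) × (29/37) × (9/37) ≈ 0.0110522
P(spanish | x) = 0.00593052 / 0.03073602 ≈ 0.193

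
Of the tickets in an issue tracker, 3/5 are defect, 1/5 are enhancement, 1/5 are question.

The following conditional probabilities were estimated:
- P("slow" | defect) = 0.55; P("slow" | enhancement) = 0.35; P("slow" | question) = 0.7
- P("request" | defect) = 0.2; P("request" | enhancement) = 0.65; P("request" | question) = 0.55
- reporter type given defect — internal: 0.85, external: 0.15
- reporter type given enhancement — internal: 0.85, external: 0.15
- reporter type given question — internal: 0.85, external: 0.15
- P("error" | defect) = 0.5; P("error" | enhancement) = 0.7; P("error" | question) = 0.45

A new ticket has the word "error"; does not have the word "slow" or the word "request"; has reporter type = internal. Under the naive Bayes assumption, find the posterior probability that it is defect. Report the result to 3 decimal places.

defect: 0.6 × (1−0.55) × (1−0.2) × 0.85 × 0.5 = 0.0918
enhancement: 0.2 × (1−0.35) × (1−0.65) × 0.85 × 0.7 = 0.0270725
question: 0.2 × (1−0.7) × (1−0.55) × 0.85 × 0.45 = 0.0103275
P(defect | x) = 0.0918 / 0.1292 ≈ 0.711

0.711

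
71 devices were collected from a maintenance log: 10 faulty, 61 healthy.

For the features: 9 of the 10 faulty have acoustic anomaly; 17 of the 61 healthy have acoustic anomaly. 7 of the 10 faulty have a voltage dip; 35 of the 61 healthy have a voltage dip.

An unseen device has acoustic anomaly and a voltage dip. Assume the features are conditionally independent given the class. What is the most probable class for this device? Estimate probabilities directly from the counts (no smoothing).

healthy

faulty: (10/71) × (9/10) × (7/10) ≈ 0.0887324
healthy: (61/71) × (17/61) × (35/61) ≈ 0.137382
Highest score → healthy.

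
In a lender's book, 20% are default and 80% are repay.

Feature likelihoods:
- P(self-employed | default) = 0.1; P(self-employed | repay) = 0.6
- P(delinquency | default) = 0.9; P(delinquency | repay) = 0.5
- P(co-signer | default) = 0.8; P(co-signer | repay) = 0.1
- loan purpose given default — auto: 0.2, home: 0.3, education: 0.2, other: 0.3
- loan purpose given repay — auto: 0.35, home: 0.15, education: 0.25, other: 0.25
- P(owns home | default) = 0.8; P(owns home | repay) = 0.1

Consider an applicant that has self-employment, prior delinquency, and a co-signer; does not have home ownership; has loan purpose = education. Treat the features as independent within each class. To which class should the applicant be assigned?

repay

default: 0.2 × 0.1 × 0.9 × 0.8 × 0.2 × (1−0.8) = 0.000576
repay: 0.8 × 0.6 × 0.5 × 0.1 × 0.25 × (1−0.1) = 0.0054
Highest score → repay.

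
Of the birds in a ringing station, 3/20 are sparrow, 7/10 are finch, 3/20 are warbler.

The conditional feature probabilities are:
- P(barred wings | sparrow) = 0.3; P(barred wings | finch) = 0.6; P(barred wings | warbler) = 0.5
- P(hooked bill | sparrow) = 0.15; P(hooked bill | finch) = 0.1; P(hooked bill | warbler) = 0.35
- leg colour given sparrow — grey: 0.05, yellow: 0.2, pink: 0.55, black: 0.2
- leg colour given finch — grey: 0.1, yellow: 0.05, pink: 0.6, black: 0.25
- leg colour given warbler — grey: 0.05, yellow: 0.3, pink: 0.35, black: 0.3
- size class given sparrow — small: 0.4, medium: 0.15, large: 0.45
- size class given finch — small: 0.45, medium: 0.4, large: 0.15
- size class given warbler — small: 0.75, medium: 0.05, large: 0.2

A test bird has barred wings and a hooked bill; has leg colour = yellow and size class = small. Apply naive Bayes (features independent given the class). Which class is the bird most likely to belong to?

warbler

sparrow: 0.15 × 0.3 × 0.15 × 0.2 × 0.4 = 0.00054
finch: 0.7 × 0.6 × 0.1 × 0.05 × 0.45 = 0.000945
warbler: 0.15 × 0.5 × 0.35 × 0.3 × 0.75 = 0.00590625
Highest score → warbler.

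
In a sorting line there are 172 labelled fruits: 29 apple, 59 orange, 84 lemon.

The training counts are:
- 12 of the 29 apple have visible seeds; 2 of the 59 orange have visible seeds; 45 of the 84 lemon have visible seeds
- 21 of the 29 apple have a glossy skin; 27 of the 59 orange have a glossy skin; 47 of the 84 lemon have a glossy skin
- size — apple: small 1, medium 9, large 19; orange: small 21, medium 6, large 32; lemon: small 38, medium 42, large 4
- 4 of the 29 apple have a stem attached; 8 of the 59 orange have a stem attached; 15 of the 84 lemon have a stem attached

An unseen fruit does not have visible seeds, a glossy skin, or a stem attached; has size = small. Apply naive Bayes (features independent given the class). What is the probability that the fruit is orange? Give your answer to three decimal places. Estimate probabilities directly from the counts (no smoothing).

apple: (29/172) × (17/29) × (8/29) × (1/29) × (25/29) ≈ 0.000810506
orange: (59/172) × (57/59) × (32/59) × (21/59) × (51/59) ≈ 0.0553006
lemon: (84/172) × (39/84) × (37/84) × (38/84) × (69/84) ≈ 0.0371136
P(orange | x) = 0.0553006 / 0.093224706 ≈ 0.593

0.593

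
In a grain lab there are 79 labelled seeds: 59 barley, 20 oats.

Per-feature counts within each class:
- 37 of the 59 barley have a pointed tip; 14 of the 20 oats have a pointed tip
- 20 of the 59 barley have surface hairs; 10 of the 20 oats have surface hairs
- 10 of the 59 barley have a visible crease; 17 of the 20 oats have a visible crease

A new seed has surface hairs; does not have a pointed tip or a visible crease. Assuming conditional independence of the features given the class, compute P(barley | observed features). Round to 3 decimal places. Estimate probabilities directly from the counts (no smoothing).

0.932

barley: (59/79) × (22/59) × (20/59) × (49/59) ≈ 0.0784003
oats: (20/79) × (6/20) × (10/20) × (3/20) ≈ 0.0056962
P(barley | x) = 0.0784003 / 0.0840965 ≈ 0.932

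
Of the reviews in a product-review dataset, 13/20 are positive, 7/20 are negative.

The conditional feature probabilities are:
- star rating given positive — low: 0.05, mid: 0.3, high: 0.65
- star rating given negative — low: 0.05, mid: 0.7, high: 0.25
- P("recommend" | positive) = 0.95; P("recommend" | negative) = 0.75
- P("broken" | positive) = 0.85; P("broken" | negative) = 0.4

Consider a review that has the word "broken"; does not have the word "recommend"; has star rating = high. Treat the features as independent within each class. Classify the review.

positive: 0.65 × 0.65 × (1−0.95) × 0.85 = 0.01795625
negative: 0.35 × 0.25 × (1−0.75) × 0.4 = 0.00875
Highest score → positive.

positive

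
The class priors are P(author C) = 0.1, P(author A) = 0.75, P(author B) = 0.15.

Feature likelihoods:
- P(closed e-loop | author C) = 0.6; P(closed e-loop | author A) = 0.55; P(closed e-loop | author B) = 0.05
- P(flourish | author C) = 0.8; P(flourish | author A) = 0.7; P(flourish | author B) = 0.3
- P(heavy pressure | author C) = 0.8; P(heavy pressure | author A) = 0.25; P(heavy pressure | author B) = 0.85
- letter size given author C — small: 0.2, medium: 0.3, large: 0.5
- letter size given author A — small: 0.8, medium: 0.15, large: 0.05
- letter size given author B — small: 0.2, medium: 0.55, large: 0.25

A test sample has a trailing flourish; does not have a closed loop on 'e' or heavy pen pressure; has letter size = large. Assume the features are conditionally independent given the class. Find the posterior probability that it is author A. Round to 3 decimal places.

author C: 0.1 × (1−0.6) × 0.8 × (1−0.8) × 0.5 = 0.0032
author A: 0.75 × (1−0.55) × 0.7 × (1−0.25) × 0.05 = 0.008859375
author B: 0.15 × (1−0.05) × 0.3 × (1−0.85) × 0.25 = 0.001603125
P(author A | x) = 0.008859375 / 0.0136625 ≈ 0.648

0.648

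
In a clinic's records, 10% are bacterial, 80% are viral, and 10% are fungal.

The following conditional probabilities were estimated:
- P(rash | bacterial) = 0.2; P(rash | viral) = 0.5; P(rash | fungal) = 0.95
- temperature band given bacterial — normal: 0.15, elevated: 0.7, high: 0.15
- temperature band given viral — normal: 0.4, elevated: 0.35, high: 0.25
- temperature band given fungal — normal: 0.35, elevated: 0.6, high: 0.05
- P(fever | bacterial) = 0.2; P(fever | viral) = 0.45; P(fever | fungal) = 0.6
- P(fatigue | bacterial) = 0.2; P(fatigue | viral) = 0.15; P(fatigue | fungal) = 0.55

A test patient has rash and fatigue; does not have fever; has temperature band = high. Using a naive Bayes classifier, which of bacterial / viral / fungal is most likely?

viral

bacterial: 0.1 × 0.2 × 0.15 × (1−0.2) × 0.2 = 0.00048
viral: 0.8 × 0.5 × 0.25 × (1−0.45) × 0.15 = 0.00825
fungal: 0.1 × 0.95 × 0.05 × (1−0.6) × 0.55 = 0.001045
Highest score → viral.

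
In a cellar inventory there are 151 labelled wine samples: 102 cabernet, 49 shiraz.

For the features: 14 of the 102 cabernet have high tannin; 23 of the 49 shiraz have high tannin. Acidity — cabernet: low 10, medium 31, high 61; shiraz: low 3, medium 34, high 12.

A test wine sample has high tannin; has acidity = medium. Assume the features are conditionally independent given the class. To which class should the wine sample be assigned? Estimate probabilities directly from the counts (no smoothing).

cabernet: (102/151) × (14/102) × (31/102) ≈ 0.0281782
shiraz: (49/151) × (23/49) × (34/49) ≈ 0.10569
Highest score → shiraz.

shiraz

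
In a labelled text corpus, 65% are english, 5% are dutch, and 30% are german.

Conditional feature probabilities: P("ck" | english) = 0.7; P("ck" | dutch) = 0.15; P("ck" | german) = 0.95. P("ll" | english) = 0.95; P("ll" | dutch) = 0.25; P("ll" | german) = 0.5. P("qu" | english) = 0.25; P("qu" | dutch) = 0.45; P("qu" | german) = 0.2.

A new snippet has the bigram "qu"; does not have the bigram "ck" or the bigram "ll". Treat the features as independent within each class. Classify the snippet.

dutch

english: 0.65 × (1−0.7) × (1−0.95) × 0.25 = 0.0024375
dutch: 0.05 × (1−0.15) × (1−0.25) × 0.45 = 0.01434375
german: 0.3 × (1−0.95) × (1−0.5) × 0.2 = 0.0015
Highest score → dutch.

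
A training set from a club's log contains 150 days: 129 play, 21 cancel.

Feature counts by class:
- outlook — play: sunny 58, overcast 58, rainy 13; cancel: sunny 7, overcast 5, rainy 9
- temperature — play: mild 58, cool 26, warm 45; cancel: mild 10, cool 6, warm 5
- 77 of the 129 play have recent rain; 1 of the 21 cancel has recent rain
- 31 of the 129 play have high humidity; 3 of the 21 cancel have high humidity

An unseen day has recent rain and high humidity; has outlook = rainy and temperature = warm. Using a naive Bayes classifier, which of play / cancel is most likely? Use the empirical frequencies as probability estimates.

play: (129/150) × (13/129) × (45/129) × (77/129) × (31/129) ≈ 0.00433659
cancel: (21/150) × (9/21) × (5/21) × (1/21) × (3/21) ≈ 0.0000971817
Highest score → play.

play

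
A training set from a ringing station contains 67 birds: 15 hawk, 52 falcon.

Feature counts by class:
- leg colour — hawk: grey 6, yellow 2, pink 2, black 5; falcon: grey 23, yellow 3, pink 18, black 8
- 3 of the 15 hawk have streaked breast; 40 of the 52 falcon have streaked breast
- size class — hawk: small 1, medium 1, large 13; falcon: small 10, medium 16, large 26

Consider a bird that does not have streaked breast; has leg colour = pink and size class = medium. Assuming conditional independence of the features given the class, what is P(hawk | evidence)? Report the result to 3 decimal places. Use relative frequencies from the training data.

0.077

hawk: (15/67) × (2/15) × (12/15) × (1/15) ≈ 0.00159204
falcon: (52/67) × (18/52) × (12/52) × (16/52) ≈ 0.0190762
P(hawk | x) = 0.00159204 / 0.02066824 ≈ 0.077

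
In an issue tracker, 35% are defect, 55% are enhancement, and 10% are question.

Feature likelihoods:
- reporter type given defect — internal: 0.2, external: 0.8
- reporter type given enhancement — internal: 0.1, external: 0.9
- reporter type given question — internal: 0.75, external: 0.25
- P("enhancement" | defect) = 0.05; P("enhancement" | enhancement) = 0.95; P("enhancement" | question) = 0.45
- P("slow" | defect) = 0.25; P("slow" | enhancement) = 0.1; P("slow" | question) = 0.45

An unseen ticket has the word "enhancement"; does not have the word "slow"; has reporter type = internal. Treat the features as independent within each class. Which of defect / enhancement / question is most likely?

enhancement

defect: 0.35 × 0.2 × 0.05 × (1−0.25) = 0.002625
enhancement: 0.55 × 0.1 × 0.95 × (1−0.1) = 0.047025
question: 0.1 × 0.75 × 0.45 × (1−0.45) = 0.0185625
Highest score → enhancement.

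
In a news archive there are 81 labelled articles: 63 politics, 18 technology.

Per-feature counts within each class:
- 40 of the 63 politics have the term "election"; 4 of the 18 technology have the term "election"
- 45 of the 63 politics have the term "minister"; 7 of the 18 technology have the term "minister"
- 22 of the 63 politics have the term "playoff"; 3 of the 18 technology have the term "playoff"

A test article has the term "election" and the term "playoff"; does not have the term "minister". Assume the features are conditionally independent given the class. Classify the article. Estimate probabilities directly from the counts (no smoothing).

politics

politics: (63/81) × (40/63) × (18/63) × (22/63) ≈ 0.0492707
technology: (18/81) × (4/18) × (11/18) × (3/18) ≈ 0.00502972
Highest score → politics.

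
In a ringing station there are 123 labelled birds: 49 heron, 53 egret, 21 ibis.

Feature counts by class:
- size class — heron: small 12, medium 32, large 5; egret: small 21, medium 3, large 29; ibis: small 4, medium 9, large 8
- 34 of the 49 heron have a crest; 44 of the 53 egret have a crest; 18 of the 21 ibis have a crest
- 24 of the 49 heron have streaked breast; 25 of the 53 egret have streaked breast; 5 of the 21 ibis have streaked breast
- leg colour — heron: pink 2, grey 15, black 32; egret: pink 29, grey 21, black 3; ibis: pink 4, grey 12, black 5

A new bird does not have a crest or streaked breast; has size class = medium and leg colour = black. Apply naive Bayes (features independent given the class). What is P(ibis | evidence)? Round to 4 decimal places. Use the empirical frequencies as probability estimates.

heron: (49/123) × (32/49) × (15/49) × (25/49) × (32/49) ≈ 0.0265361
egret: (53/123) × (3/53) × (9/53) × (28/53) × (3/53) ≈ 0.000123854
ibis: (21/123) × (9/21) × (3/21) × (16/21) × (5/21) ≈ 0.00189623
P(ibis | x) = 0.00189623 / 0.028556184 ≈ 0.0664

0.0664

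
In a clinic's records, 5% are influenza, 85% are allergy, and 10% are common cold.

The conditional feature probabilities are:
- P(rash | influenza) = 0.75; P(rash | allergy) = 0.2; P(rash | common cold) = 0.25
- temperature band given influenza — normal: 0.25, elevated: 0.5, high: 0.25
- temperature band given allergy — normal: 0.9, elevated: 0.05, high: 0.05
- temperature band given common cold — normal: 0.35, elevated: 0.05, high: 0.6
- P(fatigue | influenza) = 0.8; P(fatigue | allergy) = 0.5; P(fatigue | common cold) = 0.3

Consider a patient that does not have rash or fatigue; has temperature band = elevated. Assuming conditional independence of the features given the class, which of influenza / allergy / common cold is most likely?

allergy

influenza: 0.05 × (1−0.75) × 0.5 × (1−0.8) = 0.00125
allergy: 0.85 × (1−0.2) × 0.05 × (1−0.5) = 0.017
common cold: 0.1 × (1−0.25) × 0.05 × (1−0.3) = 0.002625
Highest score → allergy.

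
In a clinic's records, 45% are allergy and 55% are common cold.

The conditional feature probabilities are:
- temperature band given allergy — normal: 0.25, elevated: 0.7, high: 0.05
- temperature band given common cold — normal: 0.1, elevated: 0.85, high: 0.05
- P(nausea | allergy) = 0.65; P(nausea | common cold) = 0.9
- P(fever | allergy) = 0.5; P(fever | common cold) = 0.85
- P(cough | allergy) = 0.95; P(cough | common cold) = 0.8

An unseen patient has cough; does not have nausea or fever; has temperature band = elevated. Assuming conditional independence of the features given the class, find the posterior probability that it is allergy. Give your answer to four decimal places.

allergy: 0.45 × 0.7 × (1−0.65) × (1−0.5) × 0.95 = 0.05236875
common cold: 0.55 × 0.85 × (1−0.9) × (1−0.85) × 0.8 = 0.00561
P(allergy | x) = 0.05236875 / 0.05797875 ≈ 0.9032

0.9032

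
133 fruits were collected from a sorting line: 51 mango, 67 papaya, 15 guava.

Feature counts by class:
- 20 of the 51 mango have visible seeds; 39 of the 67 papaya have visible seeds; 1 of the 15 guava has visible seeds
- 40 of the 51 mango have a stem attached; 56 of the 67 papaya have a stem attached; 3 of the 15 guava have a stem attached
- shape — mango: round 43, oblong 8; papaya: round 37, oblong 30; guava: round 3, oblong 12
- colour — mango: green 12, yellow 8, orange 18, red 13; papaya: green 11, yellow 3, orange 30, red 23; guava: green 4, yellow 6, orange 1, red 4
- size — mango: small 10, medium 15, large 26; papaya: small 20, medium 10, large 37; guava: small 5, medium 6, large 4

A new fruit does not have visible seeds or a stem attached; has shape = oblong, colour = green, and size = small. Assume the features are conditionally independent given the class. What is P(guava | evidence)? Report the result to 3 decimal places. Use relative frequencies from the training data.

mango: (51/133) × (31/51) × (11/51) × (8/51) × (12/51) × (10/51) ≈ 0.000363826
papaya: (67/133) × (28/67) × (11/67) × (30/67) × (11/67) × (20/67) ≈ 0.000758479
guava: (15/133) × (14/15) × (12/15) × (12/15) × (4/15) × (5/15) ≈ 0.0059883
P(guava | x) = 0.0059883 / 0.007110605 ≈ 0.842

0.842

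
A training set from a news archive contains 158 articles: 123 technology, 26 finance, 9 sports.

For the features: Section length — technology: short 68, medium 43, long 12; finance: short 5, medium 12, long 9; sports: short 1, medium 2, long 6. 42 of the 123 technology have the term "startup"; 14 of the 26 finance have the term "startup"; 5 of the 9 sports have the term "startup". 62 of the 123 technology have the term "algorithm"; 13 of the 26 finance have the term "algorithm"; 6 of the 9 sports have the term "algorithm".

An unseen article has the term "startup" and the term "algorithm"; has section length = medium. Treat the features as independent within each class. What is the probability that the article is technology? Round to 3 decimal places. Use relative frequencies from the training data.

technology: (123/158) × (43/123) × (42/123) × (62/123) ≈ 0.0468427
finance: (26/158) × (12/26) × (14/26) × (13/26) ≈ 0.0204479
sports: (9/158) × (2/9) × (5/9) × (6/9) ≈ 0.00468823
P(technology | x) = 0.0468427 / 0.07197883 ≈ 0.651

0.651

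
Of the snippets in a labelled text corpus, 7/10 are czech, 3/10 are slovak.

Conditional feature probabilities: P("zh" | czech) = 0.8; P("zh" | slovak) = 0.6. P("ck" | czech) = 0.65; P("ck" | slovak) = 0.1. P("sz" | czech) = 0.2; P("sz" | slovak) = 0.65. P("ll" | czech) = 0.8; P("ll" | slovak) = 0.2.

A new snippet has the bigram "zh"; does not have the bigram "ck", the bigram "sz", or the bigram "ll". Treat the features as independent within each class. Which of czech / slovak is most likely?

czech: 0.7 × 0.8 × (1−0.65) × (1−0.2) × (1−0.8) = 0.03136
slovak: 0.3 × 0.6 × (1−0.1) × (1−0.65) × (1−0.2) = 0.04536
Highest score → slovak.

slovak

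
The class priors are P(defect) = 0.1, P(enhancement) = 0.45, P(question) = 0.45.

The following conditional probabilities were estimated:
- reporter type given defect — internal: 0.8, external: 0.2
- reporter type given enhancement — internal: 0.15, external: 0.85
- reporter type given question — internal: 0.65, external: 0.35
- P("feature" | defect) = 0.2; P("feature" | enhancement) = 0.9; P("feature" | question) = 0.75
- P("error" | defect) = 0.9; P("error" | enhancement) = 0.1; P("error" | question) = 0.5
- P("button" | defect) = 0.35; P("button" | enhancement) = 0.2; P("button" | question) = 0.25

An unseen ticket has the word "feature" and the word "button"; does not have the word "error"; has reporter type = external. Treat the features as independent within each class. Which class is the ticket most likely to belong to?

defect: 0.1 × 0.2 × 0.2 × (1−0.9) × 0.35 = 0.00014
enhancement: 0.45 × 0.85 × 0.9 × (1−0.1) × 0.2 = 0.061965
question: 0.45 × 0.35 × 0.75 × (1−0.5) × 0.25 = 0.014765625
Highest score → enhancement.

enhancement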